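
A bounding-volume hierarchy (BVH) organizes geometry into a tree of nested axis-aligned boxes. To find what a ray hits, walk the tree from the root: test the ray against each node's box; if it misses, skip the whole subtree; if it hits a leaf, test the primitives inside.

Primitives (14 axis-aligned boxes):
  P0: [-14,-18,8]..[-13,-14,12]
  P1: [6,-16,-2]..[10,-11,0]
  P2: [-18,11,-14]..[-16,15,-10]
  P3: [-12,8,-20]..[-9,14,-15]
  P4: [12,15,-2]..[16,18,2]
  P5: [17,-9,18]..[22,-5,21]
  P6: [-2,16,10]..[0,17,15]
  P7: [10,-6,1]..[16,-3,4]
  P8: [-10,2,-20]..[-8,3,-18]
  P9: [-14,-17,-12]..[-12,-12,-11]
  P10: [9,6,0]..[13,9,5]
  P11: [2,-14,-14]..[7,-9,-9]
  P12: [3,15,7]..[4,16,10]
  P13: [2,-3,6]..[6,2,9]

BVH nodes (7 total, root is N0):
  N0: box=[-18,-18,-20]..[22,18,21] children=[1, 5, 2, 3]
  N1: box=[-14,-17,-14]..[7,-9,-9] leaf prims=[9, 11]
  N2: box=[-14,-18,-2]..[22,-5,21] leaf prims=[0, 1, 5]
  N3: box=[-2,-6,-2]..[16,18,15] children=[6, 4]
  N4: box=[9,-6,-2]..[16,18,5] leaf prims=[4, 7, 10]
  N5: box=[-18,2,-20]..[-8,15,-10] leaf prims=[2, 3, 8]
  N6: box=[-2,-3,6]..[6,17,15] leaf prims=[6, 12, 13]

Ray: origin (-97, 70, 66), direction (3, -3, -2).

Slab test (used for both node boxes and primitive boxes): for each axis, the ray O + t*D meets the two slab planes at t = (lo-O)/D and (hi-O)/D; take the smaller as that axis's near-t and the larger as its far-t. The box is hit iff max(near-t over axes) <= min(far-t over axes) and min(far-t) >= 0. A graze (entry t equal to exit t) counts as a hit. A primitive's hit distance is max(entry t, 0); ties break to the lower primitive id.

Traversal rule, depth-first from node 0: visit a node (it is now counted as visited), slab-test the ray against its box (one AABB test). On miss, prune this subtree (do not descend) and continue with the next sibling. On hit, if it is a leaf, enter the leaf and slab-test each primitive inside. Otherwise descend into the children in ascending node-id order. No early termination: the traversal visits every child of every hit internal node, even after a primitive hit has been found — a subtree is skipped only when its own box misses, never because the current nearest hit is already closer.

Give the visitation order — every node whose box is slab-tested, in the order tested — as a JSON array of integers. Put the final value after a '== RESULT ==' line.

Trace the traversal:
N0 x:[79/3,119/3] y:[52/3,88/3] z:[45/2,43] -> hit [79/3,88/3], descend [1, 2, 3, 5]
  N1 x:[83/3,104/3] y:[79/3,29] z:[75/2,40] -> miss, prune
  N2 x:[83/3,119/3] y:[25,88/3] z:[45/2,34] -> hit [83/3,88/3] leaf, test {P0@t=28, P1(miss), P5(miss)}
  N3 x:[95/3,113/3] y:[52/3,76/3] z:[51/2,34] -> miss, prune
  N5 x:[79/3,89/3] y:[55/3,68/3] z:[38,43] -> miss, prune

5 AABB tests over nodes [0, 1, 2, 3, 5]; 1 leaf entered; closest P0.

== RESULT ==
[0, 1, 2, 3, 5]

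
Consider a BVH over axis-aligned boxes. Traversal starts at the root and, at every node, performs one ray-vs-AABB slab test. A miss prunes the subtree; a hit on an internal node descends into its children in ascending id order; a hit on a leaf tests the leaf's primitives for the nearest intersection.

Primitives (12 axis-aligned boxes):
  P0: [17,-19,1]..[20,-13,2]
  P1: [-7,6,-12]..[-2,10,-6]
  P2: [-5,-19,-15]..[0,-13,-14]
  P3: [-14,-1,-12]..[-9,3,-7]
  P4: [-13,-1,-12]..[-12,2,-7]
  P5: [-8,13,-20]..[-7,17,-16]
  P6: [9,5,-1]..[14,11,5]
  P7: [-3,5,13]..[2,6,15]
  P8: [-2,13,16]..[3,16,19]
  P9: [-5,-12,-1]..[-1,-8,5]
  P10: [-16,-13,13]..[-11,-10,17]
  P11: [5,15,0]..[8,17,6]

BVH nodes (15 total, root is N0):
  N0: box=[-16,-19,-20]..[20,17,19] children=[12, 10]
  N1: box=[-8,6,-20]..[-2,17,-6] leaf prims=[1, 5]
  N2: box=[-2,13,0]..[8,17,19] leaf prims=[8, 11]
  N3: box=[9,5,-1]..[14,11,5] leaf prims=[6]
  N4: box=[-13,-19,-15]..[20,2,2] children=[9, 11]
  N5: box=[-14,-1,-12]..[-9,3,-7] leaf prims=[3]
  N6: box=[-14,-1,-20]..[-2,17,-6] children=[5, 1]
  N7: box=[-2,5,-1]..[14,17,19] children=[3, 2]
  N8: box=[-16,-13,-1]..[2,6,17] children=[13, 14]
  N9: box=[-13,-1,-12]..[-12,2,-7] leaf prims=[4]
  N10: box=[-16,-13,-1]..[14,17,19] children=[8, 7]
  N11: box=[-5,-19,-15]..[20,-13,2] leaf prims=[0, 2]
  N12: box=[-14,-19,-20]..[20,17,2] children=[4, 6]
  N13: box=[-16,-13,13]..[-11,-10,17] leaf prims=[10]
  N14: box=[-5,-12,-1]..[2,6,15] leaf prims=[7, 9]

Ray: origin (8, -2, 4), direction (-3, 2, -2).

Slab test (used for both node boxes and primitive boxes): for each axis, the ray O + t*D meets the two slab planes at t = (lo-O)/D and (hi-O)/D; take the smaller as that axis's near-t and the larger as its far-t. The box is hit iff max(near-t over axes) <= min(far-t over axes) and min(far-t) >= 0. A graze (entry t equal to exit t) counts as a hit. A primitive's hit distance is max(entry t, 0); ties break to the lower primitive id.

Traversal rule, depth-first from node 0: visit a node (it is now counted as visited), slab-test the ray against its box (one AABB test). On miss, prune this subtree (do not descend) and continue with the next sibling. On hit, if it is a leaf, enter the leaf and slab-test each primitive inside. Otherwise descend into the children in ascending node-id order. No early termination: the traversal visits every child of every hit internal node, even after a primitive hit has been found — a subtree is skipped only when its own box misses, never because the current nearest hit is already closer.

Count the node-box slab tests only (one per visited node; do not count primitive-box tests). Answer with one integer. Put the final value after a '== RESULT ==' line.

Traverse from the root:
N0 x:[-4,8] y:[-17/2,19/2] z:[-15/2,12] -> hit [-4,8], descend [10, 12]
  N10 x:[-2,8] y:[-11/2,19/2] z:[-15/2,5/2] -> hit [-2,5/2], descend [7, 8]
    N7 x:[-2,10/3] y:[7/2,19/2] z:[-15/2,5/2] -> miss, prune
    N8 x:[2,8] y:[-11/2,4] z:[-13/2,5/2] -> hit [2,5/2], descend [13, 14]
      N13 x:[19/3,8] y:[-11/2,-4] z:[-13/2,-9/2] -> miss, prune
      N14 x:[2,13/3] y:[-5,4] z:[-11/2,5/2] -> hit [2,5/2] leaf, test {P7(miss), P9(miss)}
  N12 x:[-4,22/3] y:[-17/2,19/2] z:[1,12] -> hit [1,22/3], descend [4, 6]
    N4 x:[-4,7] y:[-17/2,2] z:[1,19/2] -> hit [1,2], descend [9, 11]
      N9 x:[20/3,7] y:[1/2,2] z:[11/2,8] -> miss, prune
      N11 x:[-4,13/3] y:[-17/2,-11/2] z:[1,19/2] -> miss, prune
    N6 x:[10/3,22/3] y:[1/2,19/2] z:[5,12] -> hit [5,22/3], descend [1, 5]
      N1 x:[10/3,16/3] y:[4,19/2] z:[5,12] -> hit [5,16/3] leaf, test {P1@t=5, P5(miss)}
      N5 x:[17/3,22/3] y:[1/2,5/2] z:[11/2,8] -> miss, prune

Summary -> nodes [0, 10, 7, 8, 13, 14, 12, 4, 9, 11, 6, 1, 5]; box-tests=13; leaf-entries=2; first=P1

== RESULT ==
13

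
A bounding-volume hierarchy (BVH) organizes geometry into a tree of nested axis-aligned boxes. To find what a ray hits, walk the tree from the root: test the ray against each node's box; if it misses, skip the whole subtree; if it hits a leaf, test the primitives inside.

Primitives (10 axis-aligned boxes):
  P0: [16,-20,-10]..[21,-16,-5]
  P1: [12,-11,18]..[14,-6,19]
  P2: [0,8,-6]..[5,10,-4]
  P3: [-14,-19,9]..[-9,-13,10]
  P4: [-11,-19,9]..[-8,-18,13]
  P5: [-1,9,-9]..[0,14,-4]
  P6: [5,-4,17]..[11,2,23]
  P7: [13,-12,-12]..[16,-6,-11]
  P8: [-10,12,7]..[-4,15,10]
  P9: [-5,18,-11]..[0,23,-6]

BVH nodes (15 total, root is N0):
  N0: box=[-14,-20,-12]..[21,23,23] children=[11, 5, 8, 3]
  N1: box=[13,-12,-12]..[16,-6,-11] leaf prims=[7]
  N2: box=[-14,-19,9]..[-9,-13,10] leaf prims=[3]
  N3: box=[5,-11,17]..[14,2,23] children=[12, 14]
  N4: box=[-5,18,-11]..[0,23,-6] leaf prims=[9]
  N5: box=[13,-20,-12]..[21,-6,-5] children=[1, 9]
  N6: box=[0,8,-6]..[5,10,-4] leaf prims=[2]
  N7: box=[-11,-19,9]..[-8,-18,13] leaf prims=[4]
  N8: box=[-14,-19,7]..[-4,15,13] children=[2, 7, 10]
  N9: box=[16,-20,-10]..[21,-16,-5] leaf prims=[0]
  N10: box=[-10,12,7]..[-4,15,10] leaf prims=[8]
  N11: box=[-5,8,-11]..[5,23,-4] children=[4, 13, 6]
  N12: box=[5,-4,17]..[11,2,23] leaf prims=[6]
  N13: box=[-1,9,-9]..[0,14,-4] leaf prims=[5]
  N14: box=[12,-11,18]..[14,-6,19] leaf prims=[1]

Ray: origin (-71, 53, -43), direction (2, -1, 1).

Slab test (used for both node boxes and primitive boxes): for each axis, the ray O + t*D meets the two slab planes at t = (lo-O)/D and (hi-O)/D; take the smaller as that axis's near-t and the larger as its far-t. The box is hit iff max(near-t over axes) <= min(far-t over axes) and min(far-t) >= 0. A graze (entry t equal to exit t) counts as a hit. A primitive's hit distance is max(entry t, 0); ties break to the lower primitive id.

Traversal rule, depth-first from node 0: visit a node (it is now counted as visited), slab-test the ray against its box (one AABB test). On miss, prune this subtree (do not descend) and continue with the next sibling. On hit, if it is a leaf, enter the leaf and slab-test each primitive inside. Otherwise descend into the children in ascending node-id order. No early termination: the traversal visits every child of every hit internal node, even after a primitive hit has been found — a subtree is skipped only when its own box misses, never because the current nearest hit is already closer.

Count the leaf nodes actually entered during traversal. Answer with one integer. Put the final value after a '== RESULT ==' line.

Traverse from the root:
N0 x:[57/2,46] y:[30,73] z:[31,66] -> hit [31,46], descend [3, 5, 8, 11]
  N3 x:[38,85/2] y:[51,64] z:[60,66] -> miss, prune
  N5 x:[42,46] y:[59,73] z:[31,38] -> miss, prune
  N8 x:[57/2,67/2] y:[38,72] z:[50,56] -> miss, prune
  N11 x:[33,38] y:[30,45] z:[32,39] -> hit [33,38], descend [4, 6, 13]
    N4 x:[33,71/2] y:[30,35] z:[32,37] -> hit [33,35] leaf, test {P9@t=33}
    N6 x:[71/2,38] y:[43,45] z:[37,39] -> miss, prune
    N13 x:[35,71/2] y:[39,44] z:[34,39] -> miss, prune

Summary -> nodes [0, 3, 5, 8, 11, 4, 6, 13]; box-tests=8; leaf-entries=1; first=P9

== RESULT ==
1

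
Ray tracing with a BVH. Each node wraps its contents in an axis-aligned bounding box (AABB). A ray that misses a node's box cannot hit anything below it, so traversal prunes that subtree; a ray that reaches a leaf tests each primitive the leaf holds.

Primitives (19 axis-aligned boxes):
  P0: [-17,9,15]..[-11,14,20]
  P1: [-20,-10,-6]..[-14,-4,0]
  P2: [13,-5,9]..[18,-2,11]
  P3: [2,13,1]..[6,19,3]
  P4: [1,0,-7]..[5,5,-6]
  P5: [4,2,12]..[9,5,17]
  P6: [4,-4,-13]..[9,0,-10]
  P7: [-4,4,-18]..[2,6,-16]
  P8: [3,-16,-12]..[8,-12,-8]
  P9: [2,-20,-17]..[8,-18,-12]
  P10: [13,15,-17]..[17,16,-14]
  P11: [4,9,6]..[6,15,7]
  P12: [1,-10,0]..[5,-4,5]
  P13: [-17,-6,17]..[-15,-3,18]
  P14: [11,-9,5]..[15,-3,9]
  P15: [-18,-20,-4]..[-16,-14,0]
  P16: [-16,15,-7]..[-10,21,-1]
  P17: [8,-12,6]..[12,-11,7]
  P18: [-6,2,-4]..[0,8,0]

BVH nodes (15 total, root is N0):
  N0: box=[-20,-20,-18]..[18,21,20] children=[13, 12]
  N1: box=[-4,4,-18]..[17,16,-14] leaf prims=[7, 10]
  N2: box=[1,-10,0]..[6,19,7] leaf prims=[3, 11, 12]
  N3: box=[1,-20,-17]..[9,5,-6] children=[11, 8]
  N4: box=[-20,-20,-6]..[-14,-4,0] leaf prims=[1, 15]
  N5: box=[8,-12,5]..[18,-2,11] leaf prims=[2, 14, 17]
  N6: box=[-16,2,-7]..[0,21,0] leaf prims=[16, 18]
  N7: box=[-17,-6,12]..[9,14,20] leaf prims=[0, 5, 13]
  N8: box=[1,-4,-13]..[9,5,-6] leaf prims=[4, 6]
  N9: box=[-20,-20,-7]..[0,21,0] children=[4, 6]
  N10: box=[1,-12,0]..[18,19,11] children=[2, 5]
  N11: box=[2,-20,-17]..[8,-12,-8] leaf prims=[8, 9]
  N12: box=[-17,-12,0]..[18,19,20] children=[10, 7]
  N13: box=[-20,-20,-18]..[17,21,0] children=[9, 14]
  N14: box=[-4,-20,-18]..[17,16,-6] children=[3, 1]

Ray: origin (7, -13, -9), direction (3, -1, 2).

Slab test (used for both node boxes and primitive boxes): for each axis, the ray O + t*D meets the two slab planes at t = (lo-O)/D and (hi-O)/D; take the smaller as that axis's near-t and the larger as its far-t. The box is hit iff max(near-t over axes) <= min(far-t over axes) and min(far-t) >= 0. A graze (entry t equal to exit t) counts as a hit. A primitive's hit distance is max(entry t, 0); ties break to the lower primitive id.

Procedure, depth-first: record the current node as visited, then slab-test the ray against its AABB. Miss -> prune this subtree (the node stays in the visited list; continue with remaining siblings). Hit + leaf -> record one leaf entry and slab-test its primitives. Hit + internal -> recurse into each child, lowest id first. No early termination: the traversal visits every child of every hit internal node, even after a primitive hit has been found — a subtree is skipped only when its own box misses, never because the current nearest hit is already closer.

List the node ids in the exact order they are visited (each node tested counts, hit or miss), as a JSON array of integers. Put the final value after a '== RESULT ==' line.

Traverse from the root:
N0 x:[-9,11/3] y:[-34,7] z:[-9/2,29/2] -> hit [-9/2,11/3], descend [12, 13]
  N12 x:[-8,11/3] y:[-32,-1] z:[9/2,29/2] -> miss, prune
  N13 x:[-9,10/3] y:[-34,7] z:[-9/2,9/2] -> hit [-9/2,10/3], descend [9, 14]
    N9 x:[-9,-7/3] y:[-34,7] z:[1,9/2] -> miss, prune
    N14 x:[-11/3,10/3] y:[-29,7] z:[-9/2,3/2] -> hit [-11/3,3/2], descend [1, 3]
      N1 x:[-11/3,10/3] y:[-29,-17] z:[-9/2,-5/2] -> miss, prune
      N3 x:[-2,2/3] y:[-18,7] z:[-4,3/2] -> hit [-2,2/3], descend [8, 11]
        N8 x:[-2,2/3] y:[-18,-9] z:[-2,3/2] -> miss, prune
        N11 x:[-5/3,1/3] y:[-1,7] z:[-4,1/2] -> hit [-1,1/3] leaf, test {P8@t=0, P9(miss)}

Summary -> nodes [0, 12, 13, 9, 14, 1, 3, 8, 11]; box-tests=9; leaf-entries=1; first=P8

== RESULT ==
[0, 12, 13, 9, 14, 1, 3, 8, 11]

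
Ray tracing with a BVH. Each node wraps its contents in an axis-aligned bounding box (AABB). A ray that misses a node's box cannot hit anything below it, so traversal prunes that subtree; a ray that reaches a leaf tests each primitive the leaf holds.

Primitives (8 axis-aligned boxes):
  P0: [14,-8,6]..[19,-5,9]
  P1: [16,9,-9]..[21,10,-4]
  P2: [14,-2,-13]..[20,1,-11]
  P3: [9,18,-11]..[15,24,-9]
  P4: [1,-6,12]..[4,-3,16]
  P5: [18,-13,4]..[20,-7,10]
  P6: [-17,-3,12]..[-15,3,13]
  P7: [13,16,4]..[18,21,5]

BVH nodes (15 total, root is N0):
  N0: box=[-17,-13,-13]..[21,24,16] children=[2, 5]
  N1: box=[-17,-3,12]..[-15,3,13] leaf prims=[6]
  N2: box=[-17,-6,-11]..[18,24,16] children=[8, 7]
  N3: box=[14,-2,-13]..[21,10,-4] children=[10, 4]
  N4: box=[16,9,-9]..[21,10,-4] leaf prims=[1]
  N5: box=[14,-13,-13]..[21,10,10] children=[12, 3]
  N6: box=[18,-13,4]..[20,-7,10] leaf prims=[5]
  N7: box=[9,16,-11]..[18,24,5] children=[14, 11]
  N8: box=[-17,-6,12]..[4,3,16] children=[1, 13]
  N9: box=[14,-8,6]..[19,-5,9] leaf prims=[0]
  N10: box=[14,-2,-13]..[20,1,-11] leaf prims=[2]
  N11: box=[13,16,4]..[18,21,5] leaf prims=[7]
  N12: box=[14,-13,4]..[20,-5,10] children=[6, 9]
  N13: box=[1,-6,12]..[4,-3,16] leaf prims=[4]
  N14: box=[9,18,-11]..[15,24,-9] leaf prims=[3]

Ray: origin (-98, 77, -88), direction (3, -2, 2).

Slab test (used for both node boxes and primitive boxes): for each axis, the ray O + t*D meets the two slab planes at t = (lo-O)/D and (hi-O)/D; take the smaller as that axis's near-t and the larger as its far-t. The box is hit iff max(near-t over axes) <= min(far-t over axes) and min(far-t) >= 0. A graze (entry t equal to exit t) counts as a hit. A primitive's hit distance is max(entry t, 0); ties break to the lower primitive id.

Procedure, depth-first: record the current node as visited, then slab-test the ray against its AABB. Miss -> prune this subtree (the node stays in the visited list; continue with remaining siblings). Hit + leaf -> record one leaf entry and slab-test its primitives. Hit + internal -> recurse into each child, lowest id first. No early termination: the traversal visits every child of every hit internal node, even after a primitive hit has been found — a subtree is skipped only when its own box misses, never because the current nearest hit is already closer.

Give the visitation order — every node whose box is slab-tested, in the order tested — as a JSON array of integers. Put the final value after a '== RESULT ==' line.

Trace the traversal:
N0 x:[27,119/3] y:[53/2,45] z:[75/2,52] -> hit [75/2,119/3], descend [2, 5]
  N2 x:[27,116/3] y:[53/2,83/2] z:[77/2,52] -> hit [77/2,116/3], descend [7, 8]
    N7 x:[107/3,116/3] y:[53/2,61/2] z:[77/2,93/2] -> miss, prune
    N8 x:[27,34] y:[37,83/2] z:[50,52] -> miss, prune
  N5 x:[112/3,119/3] y:[67/2,45] z:[75/2,49] -> hit [75/2,119/3], descend [3, 12]
    N3 x:[112/3,119/3] y:[67/2,79/2] z:[75/2,42] -> hit [75/2,79/2], descend [4, 10]
      N4 x:[38,119/3] y:[67/2,34] z:[79/2,42] -> miss, prune
      N10 x:[112/3,118/3] y:[38,79/2] z:[75/2,77/2] -> hit [38,77/2] leaf, test {P2@t=38}
    N12 x:[112/3,118/3] y:[41,45] z:[46,49] -> miss, prune

order=[0, 2, 7, 8, 5, 3, 4, 10, 12]  |boxes|=9  |leaves|=1  hit=P2

== RESULT ==
[0, 2, 7, 8, 5, 3, 4, 10, 12]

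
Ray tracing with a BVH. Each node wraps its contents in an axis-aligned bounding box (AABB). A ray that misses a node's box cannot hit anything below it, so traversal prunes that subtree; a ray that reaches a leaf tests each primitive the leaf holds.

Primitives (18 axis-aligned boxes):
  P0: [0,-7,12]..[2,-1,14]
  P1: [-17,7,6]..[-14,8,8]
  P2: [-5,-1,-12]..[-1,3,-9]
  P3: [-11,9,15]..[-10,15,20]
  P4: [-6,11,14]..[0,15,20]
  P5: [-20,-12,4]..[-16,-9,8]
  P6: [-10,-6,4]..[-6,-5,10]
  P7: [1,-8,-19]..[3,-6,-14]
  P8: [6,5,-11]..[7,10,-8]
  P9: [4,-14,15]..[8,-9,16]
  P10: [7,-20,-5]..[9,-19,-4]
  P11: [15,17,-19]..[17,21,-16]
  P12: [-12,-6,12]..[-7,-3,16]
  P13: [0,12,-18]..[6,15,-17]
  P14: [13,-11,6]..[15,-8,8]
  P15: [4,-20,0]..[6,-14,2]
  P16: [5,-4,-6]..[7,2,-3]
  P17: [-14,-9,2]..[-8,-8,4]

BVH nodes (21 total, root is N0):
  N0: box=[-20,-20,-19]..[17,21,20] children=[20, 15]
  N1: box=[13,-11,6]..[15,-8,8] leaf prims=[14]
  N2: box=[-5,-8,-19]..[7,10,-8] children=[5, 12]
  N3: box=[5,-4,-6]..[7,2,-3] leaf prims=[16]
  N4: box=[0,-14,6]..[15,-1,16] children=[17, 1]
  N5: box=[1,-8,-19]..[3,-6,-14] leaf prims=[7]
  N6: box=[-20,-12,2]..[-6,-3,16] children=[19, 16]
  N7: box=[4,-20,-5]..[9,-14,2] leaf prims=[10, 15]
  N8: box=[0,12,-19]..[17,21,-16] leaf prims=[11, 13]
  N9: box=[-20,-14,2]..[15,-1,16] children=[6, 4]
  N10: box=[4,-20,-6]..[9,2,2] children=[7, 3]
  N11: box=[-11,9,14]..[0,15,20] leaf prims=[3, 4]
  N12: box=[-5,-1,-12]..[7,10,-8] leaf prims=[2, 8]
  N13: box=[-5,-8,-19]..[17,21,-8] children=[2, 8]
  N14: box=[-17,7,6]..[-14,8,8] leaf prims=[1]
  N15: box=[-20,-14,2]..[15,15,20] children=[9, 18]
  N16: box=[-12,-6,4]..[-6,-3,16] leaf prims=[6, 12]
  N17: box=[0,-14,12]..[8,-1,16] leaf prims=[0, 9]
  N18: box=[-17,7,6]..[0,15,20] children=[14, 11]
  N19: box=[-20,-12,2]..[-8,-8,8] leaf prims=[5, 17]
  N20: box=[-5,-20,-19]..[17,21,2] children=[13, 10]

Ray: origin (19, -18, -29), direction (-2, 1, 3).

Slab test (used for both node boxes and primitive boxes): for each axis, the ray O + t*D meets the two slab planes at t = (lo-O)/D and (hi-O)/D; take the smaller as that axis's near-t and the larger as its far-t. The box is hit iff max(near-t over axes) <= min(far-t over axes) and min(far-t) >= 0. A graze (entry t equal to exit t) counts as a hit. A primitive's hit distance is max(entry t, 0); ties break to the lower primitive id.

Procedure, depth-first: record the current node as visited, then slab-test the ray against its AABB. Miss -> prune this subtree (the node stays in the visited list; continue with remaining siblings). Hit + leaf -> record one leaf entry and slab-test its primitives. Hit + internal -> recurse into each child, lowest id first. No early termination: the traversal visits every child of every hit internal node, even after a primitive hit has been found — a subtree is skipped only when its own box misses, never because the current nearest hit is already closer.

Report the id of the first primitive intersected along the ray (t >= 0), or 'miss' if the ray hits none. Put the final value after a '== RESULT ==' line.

Trace the traversal:
N0 x:[1,39/2] y:[-2,39] z:[10/3,49/3] -> hit [10/3,49/3], descend [15, 20]
  N15 x:[2,39/2] y:[4,33] z:[31/3,49/3] -> hit [31/3,49/3], descend [9, 18]
    N9 x:[2,39/2] y:[4,17] z:[31/3,15] -> hit [31/3,15], descend [4, 6]
      N4 x:[2,19/2] y:[4,17] z:[35/3,15] -> miss, prune
      N6 x:[25/2,39/2] y:[6,15] z:[31/3,15] -> hit [25/2,15], descend [16, 19]
        N16 x:[25/2,31/2] y:[12,15] z:[11,15] -> hit [25/2,15] leaf, test {P6@t=25/2, P12@t=41/3}
        N19 x:[27/2,39/2] y:[6,10] z:[31/3,37/3] -> miss, prune
    N18 x:[19/2,18] y:[25,33] z:[35/3,49/3] -> miss, prune
  N20 x:[1,12] y:[-2,39] z:[10/3,31/3] -> hit [10/3,31/3], descend [10, 13]
    N10 x:[5,15/2] y:[-2,20] z:[23/3,31/3] -> miss, prune
    N13 x:[1,12] y:[10,39] z:[10/3,7] -> miss, prune

Summary -> nodes [0, 15, 9, 4, 6, 16, 19, 18, 20, 10, 13]; box-tests=11; leaf-entries=1; first=P6

== RESULT ==
6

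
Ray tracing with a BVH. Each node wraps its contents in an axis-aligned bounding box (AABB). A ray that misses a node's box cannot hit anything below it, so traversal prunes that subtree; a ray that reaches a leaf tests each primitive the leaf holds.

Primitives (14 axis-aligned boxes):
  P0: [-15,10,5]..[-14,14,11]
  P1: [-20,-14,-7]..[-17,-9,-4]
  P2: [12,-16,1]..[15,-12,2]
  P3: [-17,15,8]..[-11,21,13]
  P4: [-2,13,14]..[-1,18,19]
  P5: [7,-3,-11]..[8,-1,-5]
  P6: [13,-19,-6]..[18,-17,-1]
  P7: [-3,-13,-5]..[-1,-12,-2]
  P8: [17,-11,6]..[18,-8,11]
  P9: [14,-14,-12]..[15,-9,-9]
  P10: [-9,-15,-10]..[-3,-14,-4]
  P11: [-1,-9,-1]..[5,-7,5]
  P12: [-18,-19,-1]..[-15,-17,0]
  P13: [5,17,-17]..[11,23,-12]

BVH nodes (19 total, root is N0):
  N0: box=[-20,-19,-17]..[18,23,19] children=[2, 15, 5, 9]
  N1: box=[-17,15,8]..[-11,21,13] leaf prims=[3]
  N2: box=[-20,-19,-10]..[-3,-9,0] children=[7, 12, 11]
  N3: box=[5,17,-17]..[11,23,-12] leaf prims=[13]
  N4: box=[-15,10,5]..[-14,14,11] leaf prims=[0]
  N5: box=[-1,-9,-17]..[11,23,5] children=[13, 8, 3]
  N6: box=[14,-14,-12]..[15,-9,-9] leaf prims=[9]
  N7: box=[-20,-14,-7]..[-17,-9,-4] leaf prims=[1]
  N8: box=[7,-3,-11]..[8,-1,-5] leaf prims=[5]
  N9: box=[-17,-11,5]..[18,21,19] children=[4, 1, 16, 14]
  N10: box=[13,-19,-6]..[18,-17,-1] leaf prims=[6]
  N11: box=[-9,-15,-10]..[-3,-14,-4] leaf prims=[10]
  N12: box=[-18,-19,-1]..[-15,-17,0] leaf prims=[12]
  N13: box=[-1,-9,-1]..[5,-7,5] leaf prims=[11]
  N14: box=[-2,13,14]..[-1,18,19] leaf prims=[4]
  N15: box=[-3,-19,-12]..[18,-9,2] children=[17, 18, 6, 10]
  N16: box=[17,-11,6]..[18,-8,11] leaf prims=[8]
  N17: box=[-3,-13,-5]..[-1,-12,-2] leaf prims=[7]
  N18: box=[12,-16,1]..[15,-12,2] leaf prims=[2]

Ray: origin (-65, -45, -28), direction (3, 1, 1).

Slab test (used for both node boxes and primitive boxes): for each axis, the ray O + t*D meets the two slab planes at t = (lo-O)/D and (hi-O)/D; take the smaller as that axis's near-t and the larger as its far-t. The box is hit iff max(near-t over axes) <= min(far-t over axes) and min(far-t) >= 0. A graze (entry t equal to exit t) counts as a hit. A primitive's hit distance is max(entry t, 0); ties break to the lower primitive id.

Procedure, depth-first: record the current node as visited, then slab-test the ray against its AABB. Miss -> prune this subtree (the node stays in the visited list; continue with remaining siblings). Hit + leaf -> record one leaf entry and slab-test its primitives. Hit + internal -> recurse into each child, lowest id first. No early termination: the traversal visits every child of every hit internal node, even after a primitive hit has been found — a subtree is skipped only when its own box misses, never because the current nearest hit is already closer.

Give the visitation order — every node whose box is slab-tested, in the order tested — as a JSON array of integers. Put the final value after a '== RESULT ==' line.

Trace the traversal:
N0 x:[15,83/3] y:[26,68] z:[11,47] -> hit [26,83/3], descend [2, 5, 9, 15]
  N2 x:[15,62/3] y:[26,36] z:[18,28] -> miss, prune
  N5 x:[64/3,76/3] y:[36,68] z:[11,33] -> miss, prune
  N9 x:[16,83/3] y:[34,66] z:[33,47] -> miss, prune
  N15 x:[62/3,83/3] y:[26,36] z:[16,30] -> hit [26,83/3], descend [6, 10, 17, 18]
    N6 x:[79/3,80/3] y:[31,36] z:[16,19] -> miss, prune
    N10 x:[26,83/3] y:[26,28] z:[22,27] -> hit [26,27] leaf, test {P6@t=26}
    N17 x:[62/3,64/3] y:[32,33] z:[23,26] -> miss, prune
    N18 x:[77/3,80/3] y:[29,33] z:[29,30] -> miss, prune

Summary -> nodes [0, 2, 5, 9, 15, 6, 10, 17, 18]; box-tests=9; leaf-entries=1; first=P6

== RESULT ==
[0, 2, 5, 9, 15, 6, 10, 17, 18]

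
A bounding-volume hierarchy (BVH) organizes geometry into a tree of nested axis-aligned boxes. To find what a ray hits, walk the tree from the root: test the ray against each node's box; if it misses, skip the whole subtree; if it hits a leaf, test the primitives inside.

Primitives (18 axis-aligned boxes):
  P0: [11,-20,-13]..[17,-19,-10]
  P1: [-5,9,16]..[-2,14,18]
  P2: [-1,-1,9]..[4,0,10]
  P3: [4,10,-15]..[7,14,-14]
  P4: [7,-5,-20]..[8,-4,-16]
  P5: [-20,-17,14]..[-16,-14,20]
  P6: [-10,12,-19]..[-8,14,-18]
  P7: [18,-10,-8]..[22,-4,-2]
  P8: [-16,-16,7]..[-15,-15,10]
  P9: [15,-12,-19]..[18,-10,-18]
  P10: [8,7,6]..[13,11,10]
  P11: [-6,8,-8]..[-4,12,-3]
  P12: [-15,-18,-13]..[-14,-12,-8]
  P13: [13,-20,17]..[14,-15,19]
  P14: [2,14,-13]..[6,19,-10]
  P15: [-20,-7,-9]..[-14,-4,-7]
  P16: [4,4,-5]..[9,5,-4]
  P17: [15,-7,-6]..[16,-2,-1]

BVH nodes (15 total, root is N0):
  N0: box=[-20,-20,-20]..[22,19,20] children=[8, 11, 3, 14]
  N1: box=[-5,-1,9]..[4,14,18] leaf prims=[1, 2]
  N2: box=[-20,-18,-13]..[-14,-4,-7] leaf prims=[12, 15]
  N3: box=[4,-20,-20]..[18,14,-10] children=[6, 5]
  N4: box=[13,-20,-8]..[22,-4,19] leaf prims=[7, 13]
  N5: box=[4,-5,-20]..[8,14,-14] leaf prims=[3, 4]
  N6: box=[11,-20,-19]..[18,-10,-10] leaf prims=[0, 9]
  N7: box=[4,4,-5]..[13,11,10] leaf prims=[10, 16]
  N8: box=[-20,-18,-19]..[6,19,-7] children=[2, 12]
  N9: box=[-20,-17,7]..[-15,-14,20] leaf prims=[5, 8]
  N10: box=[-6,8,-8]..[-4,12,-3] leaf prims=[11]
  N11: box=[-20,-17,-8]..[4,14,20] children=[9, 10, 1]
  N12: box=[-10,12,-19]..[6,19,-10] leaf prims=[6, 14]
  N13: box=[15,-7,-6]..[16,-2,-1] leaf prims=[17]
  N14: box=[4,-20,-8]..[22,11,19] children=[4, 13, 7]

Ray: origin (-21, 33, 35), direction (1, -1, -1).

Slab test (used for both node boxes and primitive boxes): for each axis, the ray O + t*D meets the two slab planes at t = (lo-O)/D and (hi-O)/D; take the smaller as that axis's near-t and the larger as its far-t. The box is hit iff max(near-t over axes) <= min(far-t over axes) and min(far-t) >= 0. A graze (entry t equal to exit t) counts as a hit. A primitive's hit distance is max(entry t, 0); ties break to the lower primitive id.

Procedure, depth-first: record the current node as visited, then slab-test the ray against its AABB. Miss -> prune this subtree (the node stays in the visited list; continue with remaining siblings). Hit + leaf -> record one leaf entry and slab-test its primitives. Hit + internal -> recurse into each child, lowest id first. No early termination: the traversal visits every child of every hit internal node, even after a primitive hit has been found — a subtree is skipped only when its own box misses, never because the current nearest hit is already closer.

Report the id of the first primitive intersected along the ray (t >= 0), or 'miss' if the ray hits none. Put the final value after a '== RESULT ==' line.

Traverse from the root:
N0 x:[1,43] y:[14,53] z:[15,55] -> hit [15,43], descend [3, 8, 11, 14]
  N3 x:[25,39] y:[19,53] z:[45,55] -> miss, prune
  N8 x:[1,27] y:[14,51] z:[42,54] -> miss, prune
  N11 x:[1,25] y:[19,50] z:[15,43] -> hit [19,25], descend [1, 9, 10]
    N1 x:[16,25] y:[19,34] z:[17,26] -> hit [19,25] leaf, test {P1@t=19, P2(miss)}
    N9 x:[1,6] y:[47,50] z:[15,28] -> miss, prune
    N10 x:[15,17] y:[21,25] z:[38,43] -> miss, prune
  N14 x:[25,43] y:[22,53] z:[16,43] -> hit [25,43], descend [4, 7, 13]
    N4 x:[34,43] y:[37,53] z:[16,43] -> hit [37,43] leaf, test {P7@t=39, P13(miss)}
    N7 x:[25,34] y:[22,29] z:[25,40] -> hit [25,29] leaf, test {P10(miss), P16(miss)}
    N13 x:[36,37] y:[35,40] z:[36,41] -> hit [36,37] leaf, test {P17@t=36}

Visited [0, 3, 8, 11, 1, 9, 10, 14, 4, 7, 13]. Tests: 11 box, 4 leaf. Nearest: P1.

== RESULT ==
1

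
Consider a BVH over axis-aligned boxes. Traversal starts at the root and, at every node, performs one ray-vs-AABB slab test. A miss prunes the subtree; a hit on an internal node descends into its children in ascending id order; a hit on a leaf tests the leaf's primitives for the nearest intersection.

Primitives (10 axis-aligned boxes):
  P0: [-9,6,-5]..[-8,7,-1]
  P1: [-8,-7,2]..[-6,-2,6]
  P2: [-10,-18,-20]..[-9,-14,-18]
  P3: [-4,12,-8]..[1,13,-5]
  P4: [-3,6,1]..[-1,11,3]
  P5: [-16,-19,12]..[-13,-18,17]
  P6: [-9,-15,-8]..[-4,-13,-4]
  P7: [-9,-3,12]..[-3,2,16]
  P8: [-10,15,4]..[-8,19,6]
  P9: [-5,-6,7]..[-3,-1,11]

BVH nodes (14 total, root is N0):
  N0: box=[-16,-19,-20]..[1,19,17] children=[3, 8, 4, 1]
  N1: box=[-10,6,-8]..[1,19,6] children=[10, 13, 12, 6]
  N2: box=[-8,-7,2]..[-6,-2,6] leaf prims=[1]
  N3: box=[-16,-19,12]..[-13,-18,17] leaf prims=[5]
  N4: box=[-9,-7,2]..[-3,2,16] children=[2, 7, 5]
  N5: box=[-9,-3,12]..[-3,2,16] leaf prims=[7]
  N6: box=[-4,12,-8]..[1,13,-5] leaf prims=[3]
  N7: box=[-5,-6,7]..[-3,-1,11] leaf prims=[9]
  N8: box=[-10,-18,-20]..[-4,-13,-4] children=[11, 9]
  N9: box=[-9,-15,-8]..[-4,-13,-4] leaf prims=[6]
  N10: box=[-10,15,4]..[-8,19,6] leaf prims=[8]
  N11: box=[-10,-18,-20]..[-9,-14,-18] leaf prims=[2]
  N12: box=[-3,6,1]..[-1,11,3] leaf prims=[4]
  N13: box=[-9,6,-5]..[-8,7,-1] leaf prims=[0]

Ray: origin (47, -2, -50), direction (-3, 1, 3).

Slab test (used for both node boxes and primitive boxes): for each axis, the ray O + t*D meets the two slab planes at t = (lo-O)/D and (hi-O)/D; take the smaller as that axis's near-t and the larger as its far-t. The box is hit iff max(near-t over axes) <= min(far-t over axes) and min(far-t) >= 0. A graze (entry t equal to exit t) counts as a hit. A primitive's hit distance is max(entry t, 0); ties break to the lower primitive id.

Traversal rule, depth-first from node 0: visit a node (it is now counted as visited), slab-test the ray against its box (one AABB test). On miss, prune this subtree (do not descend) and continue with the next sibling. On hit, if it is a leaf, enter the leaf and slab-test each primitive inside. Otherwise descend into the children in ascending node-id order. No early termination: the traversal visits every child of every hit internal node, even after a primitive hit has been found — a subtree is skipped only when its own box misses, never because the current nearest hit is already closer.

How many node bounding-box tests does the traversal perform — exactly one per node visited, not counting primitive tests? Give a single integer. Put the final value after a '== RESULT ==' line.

Trace the traversal:
N0 x:[46/3,21] y:[-17,21] z:[10,67/3] -> hit [46/3,21], descend [1, 3, 4, 8]
  N1 x:[46/3,19] y:[8,21] z:[14,56/3] -> hit [46/3,56/3], descend [6, 10, 12, 13]
    N6 x:[46/3,17] y:[14,15] z:[14,15] -> miss, prune
    N10 x:[55/3,19] y:[17,21] z:[18,56/3] -> hit [55/3,56/3] leaf, test {P8@t=55/3}
    N12 x:[16,50/3] y:[8,13] z:[17,53/3] -> miss, prune
    N13 x:[55/3,56/3] y:[8,9] z:[15,49/3] -> miss, prune
  N3 x:[20,21] y:[-17,-16] z:[62/3,67/3] -> miss, prune
  N4 x:[50/3,56/3] y:[-5,4] z:[52/3,22] -> miss, prune
  N8 x:[17,19] y:[-16,-11] z:[10,46/3] -> miss, prune

9 AABB tests over nodes [0, 1, 6, 10, 12, 13, 3, 4, 8]; 1 leaf entered; closest P8.

== RESULT ==
9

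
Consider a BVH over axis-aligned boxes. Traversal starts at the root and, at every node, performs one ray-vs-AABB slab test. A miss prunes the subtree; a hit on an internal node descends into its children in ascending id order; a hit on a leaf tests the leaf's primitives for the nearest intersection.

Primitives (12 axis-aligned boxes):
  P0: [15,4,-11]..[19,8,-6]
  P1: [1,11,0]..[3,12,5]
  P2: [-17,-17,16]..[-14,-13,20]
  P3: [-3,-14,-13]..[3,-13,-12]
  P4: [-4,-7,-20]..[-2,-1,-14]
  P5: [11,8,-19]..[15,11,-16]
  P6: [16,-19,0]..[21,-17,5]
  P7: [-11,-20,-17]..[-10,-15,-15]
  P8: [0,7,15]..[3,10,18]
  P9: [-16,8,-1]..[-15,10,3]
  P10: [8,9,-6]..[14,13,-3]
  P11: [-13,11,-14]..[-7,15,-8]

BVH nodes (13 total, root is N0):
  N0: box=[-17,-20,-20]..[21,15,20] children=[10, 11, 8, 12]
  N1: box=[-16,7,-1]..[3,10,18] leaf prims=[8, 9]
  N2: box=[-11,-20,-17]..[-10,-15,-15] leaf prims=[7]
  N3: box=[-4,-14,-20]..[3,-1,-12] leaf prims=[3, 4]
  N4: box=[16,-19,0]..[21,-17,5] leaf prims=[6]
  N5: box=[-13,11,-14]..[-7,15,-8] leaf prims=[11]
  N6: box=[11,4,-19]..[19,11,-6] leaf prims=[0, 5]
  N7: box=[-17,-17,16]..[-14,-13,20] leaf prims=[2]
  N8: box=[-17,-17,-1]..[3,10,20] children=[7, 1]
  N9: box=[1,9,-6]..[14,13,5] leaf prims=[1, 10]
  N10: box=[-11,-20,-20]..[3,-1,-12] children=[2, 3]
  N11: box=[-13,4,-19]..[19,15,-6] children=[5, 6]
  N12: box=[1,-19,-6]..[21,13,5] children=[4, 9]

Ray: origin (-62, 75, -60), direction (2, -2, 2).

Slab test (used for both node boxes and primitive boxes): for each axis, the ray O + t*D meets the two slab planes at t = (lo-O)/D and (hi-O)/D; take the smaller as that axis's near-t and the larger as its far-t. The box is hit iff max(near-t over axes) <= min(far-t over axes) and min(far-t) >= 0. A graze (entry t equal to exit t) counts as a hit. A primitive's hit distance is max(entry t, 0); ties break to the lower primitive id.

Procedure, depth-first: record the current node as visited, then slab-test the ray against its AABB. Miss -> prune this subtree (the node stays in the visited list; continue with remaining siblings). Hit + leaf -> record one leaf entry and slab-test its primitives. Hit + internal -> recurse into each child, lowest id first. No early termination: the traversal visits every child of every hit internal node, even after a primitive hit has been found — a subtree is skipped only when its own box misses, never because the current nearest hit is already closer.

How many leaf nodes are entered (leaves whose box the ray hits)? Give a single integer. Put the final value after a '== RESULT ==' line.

Traverse from the root:
N0 x:[45/2,83/2] y:[30,95/2] z:[20,40] -> hit [30,40], descend [8, 10, 11, 12]
  N8 x:[45/2,65/2] y:[65/2,46] z:[59/2,40] -> hit [65/2,65/2], descend [1, 7]
    N1 x:[23,65/2] y:[65/2,34] z:[59/2,39] -> hit [65/2,65/2] leaf, test {P8(miss), P9(miss)}
    N7 x:[45/2,24] y:[44,46] z:[38,40] -> miss, prune
  N10 x:[51/2,65/2] y:[38,95/2] z:[20,24] -> miss, prune
  N11 x:[49/2,81/2] y:[30,71/2] z:[41/2,27] -> miss, prune
  N12 x:[63/2,83/2] y:[31,47] z:[27,65/2] -> hit [63/2,65/2], descend [4, 9]
    N4 x:[39,83/2] y:[46,47] z:[30,65/2] -> miss, prune
    N9 x:[63/2,38] y:[31,33] z:[27,65/2] -> hit [63/2,65/2] leaf, test {P1@t=63/2, P10(miss)}

Visited [0, 8, 1, 7, 10, 11, 12, 4, 9]. Tests: 9 box, 2 leaf. Nearest: P1.

== RESULT ==
2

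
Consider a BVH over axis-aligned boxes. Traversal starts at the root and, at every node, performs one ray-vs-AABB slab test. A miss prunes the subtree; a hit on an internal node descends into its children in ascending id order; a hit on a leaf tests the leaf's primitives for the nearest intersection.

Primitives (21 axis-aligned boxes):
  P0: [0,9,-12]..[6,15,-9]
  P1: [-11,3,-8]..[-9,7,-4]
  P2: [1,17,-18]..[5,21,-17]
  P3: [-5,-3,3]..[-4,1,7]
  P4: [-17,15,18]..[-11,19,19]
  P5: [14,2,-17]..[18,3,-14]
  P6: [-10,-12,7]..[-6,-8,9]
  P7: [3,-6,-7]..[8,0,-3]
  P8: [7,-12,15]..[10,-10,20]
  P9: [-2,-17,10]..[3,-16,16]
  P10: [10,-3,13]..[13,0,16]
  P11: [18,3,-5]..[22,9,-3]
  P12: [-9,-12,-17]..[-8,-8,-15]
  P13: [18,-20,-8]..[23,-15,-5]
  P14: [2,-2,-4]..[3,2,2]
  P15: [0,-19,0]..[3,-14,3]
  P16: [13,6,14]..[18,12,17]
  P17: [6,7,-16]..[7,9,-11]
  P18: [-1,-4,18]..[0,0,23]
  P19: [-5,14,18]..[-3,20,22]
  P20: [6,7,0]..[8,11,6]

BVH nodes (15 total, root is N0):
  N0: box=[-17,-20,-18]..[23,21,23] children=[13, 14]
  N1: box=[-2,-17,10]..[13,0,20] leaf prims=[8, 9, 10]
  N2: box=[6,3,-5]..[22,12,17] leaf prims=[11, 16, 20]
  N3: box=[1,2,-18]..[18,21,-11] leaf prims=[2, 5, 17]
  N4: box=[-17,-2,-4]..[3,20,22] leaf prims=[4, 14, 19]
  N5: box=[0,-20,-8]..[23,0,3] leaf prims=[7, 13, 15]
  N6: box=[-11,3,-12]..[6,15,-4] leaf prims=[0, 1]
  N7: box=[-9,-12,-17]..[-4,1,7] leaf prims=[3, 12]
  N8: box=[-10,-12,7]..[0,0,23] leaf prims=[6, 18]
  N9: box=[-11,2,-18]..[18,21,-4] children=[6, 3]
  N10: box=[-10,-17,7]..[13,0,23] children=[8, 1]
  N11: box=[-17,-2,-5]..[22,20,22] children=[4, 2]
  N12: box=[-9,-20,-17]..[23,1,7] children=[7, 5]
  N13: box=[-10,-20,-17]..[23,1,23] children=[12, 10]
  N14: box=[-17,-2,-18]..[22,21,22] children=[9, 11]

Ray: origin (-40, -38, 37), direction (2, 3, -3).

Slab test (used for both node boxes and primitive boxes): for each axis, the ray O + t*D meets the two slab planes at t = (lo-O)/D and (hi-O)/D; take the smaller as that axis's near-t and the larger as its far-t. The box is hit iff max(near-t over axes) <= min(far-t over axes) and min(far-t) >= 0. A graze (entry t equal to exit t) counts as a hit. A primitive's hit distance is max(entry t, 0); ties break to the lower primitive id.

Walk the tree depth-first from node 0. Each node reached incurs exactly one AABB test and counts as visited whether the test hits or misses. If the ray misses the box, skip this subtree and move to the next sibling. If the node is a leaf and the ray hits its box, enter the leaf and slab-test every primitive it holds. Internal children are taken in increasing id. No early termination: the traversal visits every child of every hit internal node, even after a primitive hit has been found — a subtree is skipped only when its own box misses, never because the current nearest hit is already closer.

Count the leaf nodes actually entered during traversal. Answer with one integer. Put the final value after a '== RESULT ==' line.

Traverse from the root:
N0 x:[23/2,63/2] y:[6,59/3] z:[14/3,55/3] -> hit [23/2,55/3], descend [13, 14]
  N13 x:[15,63/2] y:[6,13] z:[14/3,18] -> miss, prune
  N14 x:[23/2,31] y:[12,59/3] z:[5,55/3] -> hit [12,55/3], descend [9, 11]
    N9 x:[29/2,29] y:[40/3,59/3] z:[41/3,55/3] -> hit [29/2,55/3], descend [3, 6]
      N3 x:[41/2,29] y:[40/3,59/3] z:[16,55/3] -> miss, prune
      N6 x:[29/2,23] y:[41/3,53/3] z:[41/3,49/3] -> hit [29/2,49/3] leaf, test {P0(miss), P1@t=29/2}
    N11 x:[23/2,31] y:[12,58/3] z:[5,14] -> hit [12,14], descend [2, 4]
      N2 x:[23,31] y:[41/3,50/3] z:[20/3,14] -> miss, prune
      N4 x:[23/2,43/2] y:[12,58/3] z:[5,41/3] -> hit [12,41/3] leaf, test {P4(miss), P14(miss), P19(miss)}

9 AABB tests over nodes [0, 13, 14, 9, 3, 6, 11, 2, 4]; 2 leaves entered; closest P1.

== RESULT ==
2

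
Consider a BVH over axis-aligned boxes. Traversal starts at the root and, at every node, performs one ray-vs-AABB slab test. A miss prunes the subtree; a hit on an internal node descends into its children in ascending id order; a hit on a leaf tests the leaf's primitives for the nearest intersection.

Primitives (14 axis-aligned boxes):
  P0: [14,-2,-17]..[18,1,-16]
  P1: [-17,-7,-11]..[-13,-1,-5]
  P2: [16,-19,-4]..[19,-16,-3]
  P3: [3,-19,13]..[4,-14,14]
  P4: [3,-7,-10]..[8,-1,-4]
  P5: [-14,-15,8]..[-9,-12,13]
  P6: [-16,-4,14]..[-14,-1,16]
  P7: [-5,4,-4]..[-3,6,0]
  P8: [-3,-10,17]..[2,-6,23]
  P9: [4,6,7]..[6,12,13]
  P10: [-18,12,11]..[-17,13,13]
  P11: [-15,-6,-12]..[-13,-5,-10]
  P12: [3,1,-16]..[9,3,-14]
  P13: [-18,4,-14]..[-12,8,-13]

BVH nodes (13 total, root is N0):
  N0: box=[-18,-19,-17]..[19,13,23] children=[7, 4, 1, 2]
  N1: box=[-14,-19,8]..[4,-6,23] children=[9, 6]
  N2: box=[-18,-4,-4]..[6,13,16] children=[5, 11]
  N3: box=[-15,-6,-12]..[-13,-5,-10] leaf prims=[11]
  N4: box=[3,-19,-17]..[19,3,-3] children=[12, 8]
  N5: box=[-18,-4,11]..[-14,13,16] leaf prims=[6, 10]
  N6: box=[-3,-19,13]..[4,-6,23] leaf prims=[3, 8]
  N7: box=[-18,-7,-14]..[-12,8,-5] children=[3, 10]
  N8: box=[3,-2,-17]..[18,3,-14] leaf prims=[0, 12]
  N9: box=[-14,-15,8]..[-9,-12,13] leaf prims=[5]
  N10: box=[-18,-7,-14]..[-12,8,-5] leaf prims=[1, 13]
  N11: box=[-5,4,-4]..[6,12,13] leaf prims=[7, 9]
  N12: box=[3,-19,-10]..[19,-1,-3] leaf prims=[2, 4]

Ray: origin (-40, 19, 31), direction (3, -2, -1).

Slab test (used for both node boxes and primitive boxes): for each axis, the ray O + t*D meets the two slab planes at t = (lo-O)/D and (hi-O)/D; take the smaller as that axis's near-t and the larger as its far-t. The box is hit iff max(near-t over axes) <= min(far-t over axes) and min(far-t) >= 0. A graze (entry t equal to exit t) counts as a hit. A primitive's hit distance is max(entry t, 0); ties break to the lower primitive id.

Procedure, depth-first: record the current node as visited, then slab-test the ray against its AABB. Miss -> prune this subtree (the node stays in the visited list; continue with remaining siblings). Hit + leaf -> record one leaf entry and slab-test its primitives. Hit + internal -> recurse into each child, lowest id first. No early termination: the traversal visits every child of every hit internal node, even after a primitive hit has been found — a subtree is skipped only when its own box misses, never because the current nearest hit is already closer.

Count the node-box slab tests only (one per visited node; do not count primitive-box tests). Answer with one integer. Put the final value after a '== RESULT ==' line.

Traverse from the root:
N0 x:[22/3,59/3] y:[3,19] z:[8,48] -> hit [8,19], descend [1, 2, 4, 7]
  N1 x:[26/3,44/3] y:[25/2,19] z:[8,23] -> hit [25/2,44/3], descend [6, 9]
    N6 x:[37/3,44/3] y:[25/2,19] z:[8,18] -> hit [25/2,44/3] leaf, test {P3(miss), P8@t=25/2}
    N9 x:[26/3,31/3] y:[31/2,17] z:[18,23] -> miss, prune
  N2 x:[22/3,46/3] y:[3,23/2] z:[15,35] -> miss, prune
  N4 x:[43/3,59/3] y:[8,19] z:[34,48] -> miss, prune
  N7 x:[22/3,28/3] y:[11/2,13] z:[36,45] -> miss, prune

Summary -> nodes [0, 1, 6, 9, 2, 4, 7]; box-tests=7; leaf-entries=1; first=P8

== RESULT ==
7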